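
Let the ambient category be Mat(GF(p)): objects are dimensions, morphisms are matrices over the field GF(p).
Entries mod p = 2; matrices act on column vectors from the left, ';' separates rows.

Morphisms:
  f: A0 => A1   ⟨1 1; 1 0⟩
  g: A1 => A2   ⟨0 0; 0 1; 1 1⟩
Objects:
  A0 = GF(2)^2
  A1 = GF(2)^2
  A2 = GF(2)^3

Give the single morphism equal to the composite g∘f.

  e0=[1,0] f=>[1,1] g=>[0,1,0]
  e1=[0,1] f=>[1,0] g=>[0,0,1]
result: ⟨0 0; 1 0; 0 1⟩

Answer: ⟨0 0; 1 0; 0 1⟩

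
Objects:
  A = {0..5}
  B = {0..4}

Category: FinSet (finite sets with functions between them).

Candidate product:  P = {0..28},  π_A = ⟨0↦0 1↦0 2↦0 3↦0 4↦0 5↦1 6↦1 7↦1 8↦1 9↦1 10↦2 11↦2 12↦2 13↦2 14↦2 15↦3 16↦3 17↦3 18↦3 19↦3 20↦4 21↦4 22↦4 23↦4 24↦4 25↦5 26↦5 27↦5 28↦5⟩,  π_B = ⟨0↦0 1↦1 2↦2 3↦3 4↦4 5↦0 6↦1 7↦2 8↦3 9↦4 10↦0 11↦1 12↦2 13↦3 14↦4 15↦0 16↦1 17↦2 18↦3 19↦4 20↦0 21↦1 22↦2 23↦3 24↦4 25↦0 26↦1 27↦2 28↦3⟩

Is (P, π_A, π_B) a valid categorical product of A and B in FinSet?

Answer: NOT A VALID PRODUCT — |P|=29 ≠ |A|·|B|=30

Work:
|A|·|B| = 6·5 = 30;  |P| = 29
  → cardinalities differ; no bijection possible.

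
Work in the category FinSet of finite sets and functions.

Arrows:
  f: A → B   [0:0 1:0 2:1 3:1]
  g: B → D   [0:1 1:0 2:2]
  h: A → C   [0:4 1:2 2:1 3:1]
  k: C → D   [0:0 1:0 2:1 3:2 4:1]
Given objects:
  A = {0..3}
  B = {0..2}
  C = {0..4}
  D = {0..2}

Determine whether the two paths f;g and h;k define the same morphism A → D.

1) trace f;g:
  0 f→0 g→1
  1 f→0 g→1
  2 f→1 g→0
  3 f→1 g→0
  ⟦path⟧₁ = [0:1 1:1 2:0 3:0]
2) trace h;k:
  0 h→4 k→1
  1 h→2 k→1
  2 h→1 k→0
  3 h→1 k→0
  ⟦path⟧₂ = [0:1 1:1 2:0 3:0]
Equal? equal; square commutes

Answer: COMMUTES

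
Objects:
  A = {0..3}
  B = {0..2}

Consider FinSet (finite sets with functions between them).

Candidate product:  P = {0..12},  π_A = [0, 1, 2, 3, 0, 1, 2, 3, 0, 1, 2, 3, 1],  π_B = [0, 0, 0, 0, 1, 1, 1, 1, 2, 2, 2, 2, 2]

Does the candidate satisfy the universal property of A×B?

Answer: NOT A VALID PRODUCT — |P|=13 ≠ |A|·|B|=12

Derivation:
|A|·|B| = 4·3 = 12;  |P| = 13
  → cardinalities differ; no bijection possible.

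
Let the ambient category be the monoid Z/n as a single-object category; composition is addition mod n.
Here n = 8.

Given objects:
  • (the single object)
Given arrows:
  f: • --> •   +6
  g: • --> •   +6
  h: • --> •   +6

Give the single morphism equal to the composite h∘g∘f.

Answer: +2

Work:
  0 +6≡6 +6≡4 +6≡2  (mod 8)
⟦path⟧: +2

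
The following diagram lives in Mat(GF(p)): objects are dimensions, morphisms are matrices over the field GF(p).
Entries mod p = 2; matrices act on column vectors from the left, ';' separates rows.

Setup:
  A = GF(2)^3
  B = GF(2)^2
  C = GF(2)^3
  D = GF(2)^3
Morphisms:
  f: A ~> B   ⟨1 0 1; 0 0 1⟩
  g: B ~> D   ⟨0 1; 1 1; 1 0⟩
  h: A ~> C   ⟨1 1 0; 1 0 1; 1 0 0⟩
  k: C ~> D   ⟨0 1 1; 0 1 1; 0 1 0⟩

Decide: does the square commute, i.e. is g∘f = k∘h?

Path 1 = f;g:
  e0=(1,0,0) f~>(1,0) g~>(0,1,1)
  e1=(0,1,0) f~>(0,0) g~>(0,0,0)
  e2=(0,0,1) f~>(1,1) g~>(1,0,1)
  composite₁ = ⟨0 0 1; 1 0 0; 1 0 1⟩
Path 2 = h;k:
  e0=(1,0,0) h~>(1,1,1) k~>(0,0,1)
  e1=(0,1,0) h~>(1,0,0) k~>(0,0,0)
  e2=(0,0,1) h~>(0,1,0) k~>(1,1,1)
  composite₂ = ⟨0 0 1; 0 0 1; 1 0 1⟩
Equal? differ; not commutative

Answer: DOES NOT COMMUTE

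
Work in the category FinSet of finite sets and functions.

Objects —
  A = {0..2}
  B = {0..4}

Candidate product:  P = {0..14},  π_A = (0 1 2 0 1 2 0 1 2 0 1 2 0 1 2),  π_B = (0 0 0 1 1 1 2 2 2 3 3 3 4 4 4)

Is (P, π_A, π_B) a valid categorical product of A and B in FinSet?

|A|·|B| = 3·5 = 15;  |P| = 15
Check the pairing map k ↦ (π_A(k), π_B(k)):
  0 ↦ (0,0)
  1 ↦ (1,0)
  2 ↦ (2,0)
  3 ↦ (0,1)
  4 ↦ (1,1)
  5 ↦ (2,1)
  6 ↦ (0,2)
  7 ↦ (1,2)
  8 ↦ (2,2)
  9 ↦ (0,3)
  10 ↦ (1,3)
  11 ↦ (2,3)
  12 ↦ (0,4)
  13 ↦ (1,4)
  14 ↦ (2,4)
distinct pairs in image: 15 / 15 needed
  → bijection onto A×B; projections well-typed.

Answer: VALID PRODUCT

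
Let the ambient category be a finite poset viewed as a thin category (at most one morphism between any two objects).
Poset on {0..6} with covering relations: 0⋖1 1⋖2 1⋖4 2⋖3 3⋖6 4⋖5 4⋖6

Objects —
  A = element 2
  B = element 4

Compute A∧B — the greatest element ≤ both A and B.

Answer: A∧B = 1

Trace:
Common predecessors of 2,4: {0,1}
  0 <= 1
  1 <= 1
glb = 1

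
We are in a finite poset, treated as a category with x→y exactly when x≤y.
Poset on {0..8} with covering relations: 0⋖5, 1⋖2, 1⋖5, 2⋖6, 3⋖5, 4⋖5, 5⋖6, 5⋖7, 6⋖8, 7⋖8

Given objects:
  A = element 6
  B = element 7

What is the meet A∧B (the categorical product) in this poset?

{x : x<=A ∧ x<=B} = {0,1,3,4,5}  (A=6, B=7)
  0 <= 5
  1 <= 5
  3 <= 5
  4 <= 5
  5 <= 5
glb = 5

Answer: A∧B = 5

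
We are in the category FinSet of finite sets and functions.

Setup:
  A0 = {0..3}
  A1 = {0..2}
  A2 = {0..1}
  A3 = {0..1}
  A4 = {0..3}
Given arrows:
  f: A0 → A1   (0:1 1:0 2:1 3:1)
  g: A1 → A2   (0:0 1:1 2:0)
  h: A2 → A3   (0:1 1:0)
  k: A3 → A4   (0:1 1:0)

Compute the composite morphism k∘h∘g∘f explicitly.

Answer: (0:1 1:0 2:1 3:1)

Work:
  0 f→1 g→1 h→0 k→1
  1 f→0 g→0 h→1 k→0
  2 f→1 g→1 h→0 k→1
  3 f→1 g→1 h→0 k→1
⟦path⟧: (0:1 1:0 2:1 3:1)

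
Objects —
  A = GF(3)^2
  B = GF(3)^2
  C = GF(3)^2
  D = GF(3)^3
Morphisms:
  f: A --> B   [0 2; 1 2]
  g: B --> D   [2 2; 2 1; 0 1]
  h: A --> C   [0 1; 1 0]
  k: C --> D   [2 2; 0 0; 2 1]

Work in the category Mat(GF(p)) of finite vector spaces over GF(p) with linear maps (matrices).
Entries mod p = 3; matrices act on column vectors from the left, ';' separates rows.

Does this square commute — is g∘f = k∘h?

Along f;g (path 1):
  e0=[1,0] f-->[0,1] g-->[2,1,1]
  e1=[0,1] f-->[2,2] g-->[2,0,2]
  result₁ = [2 2; 1 0; 1 2]
Along h;k (path 2):
  e0=[1,0] h-->[0,1] k-->[2,0,1]
  e1=[0,1] h-->[1,0] k-->[2,0,2]
  result₂ = [2 2; 0 0; 1 2]
Equal? differ; not commutative

Answer: DOES NOT COMMUTE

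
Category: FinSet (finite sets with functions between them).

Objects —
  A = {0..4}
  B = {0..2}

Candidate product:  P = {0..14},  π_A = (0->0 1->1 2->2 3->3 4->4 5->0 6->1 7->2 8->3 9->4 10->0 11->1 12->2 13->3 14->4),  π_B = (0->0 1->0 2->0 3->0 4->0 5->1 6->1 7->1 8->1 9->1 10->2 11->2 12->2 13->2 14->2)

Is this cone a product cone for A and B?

Answer: VALID PRODUCT

Trace:
|A|·|B| = 5·3 = 15;  |P| = 15
Check the pairing map k ↦ (π_A(k), π_B(k)):
  0 -> (0,0)
  1 -> (1,0)
  2 -> (2,0)
  3 -> (3,0)
  4 -> (4,0)
  5 -> (0,1)
  6 -> (1,1)
  7 -> (2,1)
  8 -> (3,1)
  9 -> (4,1)
  10 -> (0,2)
  11 -> (1,2)
  12 -> (2,2)
  13 -> (3,2)
  14 -> (4,2)
distinct pairs in image: 15 / 15 needed
  → bijection onto A×B; projections well-typed.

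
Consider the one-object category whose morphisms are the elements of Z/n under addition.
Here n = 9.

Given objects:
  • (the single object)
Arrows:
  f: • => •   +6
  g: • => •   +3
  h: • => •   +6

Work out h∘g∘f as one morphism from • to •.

Answer: +6

Trace:
  0 +6≡6 +3≡0 +6≡6  (mod 9)
composite: +6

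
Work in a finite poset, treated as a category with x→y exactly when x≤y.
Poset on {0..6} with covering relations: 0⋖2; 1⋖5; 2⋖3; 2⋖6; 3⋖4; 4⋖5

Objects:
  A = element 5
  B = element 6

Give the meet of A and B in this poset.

{x : x⊑A ∧ x⊑B} = {0,2}  (A=5, B=6)
  0 ⊑ 2
  2 ⊑ 2
glb = 2

Answer: A∧B = 2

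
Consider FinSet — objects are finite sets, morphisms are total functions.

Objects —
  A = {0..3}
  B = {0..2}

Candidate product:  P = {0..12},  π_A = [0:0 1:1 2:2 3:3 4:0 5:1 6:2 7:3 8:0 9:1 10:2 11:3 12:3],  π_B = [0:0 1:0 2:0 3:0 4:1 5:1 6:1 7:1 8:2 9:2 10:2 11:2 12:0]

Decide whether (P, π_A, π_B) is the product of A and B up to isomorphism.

Answer: NOT A VALID PRODUCT — |P|=13 ≠ |A|·|B|=12

Derivation:
|A|·|B| = 4·3 = 12;  |P| = 13
  → cardinalities differ; no bijection possible.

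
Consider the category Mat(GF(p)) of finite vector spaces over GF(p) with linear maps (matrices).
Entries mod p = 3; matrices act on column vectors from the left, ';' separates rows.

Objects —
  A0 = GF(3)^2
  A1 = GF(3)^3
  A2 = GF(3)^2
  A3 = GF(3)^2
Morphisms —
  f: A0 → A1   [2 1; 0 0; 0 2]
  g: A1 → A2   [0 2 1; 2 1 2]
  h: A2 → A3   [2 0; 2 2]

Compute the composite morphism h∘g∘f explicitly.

Answer: [0 1; 2 1]

Derivation:
  e0=⟨1,0⟩ f→⟨2,0,0⟩ g→⟨0,1⟩ h→⟨0,2⟩
  e1=⟨0,1⟩ f→⟨1,0,2⟩ g→⟨2,0⟩ h→⟨1,1⟩
composite: [0 1; 2 1]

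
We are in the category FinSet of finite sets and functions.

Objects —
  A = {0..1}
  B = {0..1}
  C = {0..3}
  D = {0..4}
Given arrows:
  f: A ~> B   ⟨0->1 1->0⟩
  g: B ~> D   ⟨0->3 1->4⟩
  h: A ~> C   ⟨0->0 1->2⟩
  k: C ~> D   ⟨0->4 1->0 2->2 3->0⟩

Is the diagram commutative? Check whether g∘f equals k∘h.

Answer: DOES NOT COMMUTE

Work:
1) trace f;g:
  0 f~>1 g~>4
  1 f~>0 g~>3
  ⟦path⟧₁ = ⟨0->4 1->3⟩
2) trace h;k:
  0 h~>0 k~>4
  1 h~>2 k~>2
  ⟦path⟧₂ = ⟨0->4 1->2⟩
Equal? differ; not commutative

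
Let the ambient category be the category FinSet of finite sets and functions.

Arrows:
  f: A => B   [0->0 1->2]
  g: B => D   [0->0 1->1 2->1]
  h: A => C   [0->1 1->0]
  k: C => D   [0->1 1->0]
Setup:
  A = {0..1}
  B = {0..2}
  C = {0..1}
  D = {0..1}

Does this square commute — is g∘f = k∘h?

Path 1 = f;g:
  0 f=>0 g=>0
  1 f=>2 g=>1
  ⟦path⟧₁ = [0->0 1->1]
Path 2 = h;k:
  0 h=>1 k=>0
  1 h=>0 k=>1
  ⟦path⟧₂ = [0->0 1->1]
Equal? equal; square commutes

Answer: COMMUTES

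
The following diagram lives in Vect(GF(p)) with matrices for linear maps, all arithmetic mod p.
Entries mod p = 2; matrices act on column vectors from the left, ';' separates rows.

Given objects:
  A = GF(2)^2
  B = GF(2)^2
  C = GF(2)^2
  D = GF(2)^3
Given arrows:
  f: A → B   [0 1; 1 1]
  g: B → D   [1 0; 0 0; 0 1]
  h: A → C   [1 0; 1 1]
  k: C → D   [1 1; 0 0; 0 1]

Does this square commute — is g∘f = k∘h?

Answer: COMMUTES

Work:
Along f;g (path 1):
  e0=(1,0) f→(0,1) g→(0,0,1)
  e1=(0,1) f→(1,1) g→(1,0,1)
  result₁ = [0 1; 0 0; 1 1]
Along h;k (path 2):
  e0=(1,0) h→(1,1) k→(0,0,1)
  e1=(0,1) h→(0,1) k→(1,0,1)
  result₂ = [0 1; 0 0; 1 1]
Equal? same morphism ✓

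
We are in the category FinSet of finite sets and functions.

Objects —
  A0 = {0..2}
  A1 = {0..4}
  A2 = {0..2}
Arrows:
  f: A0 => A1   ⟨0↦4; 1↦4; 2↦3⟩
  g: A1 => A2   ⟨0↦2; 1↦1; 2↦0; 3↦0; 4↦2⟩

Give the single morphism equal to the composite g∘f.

Answer: ⟨0↦2; 1↦2; 2↦0⟩

Work:
  0 f=>4 g=>2
  1 f=>4 g=>2
  2 f=>3 g=>0
result: ⟨0↦2; 1↦2; 2↦0⟩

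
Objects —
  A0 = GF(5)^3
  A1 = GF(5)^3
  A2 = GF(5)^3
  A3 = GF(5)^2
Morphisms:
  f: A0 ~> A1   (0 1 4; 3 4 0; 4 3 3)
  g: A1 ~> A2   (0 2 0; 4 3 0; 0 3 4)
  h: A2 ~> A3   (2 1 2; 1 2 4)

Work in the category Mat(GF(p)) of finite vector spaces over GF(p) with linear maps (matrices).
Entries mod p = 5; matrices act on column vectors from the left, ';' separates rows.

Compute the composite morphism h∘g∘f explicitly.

  e0=⟨1,0,0⟩ f~>⟨0,3,4⟩ g~>⟨1,4,0⟩ h~>⟨1,4⟩
  e1=⟨0,1,0⟩ f~>⟨1,4,3⟩ g~>⟨3,1,4⟩ h~>⟨0,1⟩
  e2=⟨0,0,1⟩ f~>⟨4,0,3⟩ g~>⟨0,1,2⟩ h~>⟨0,0⟩
composite: (1 0 0; 4 1 0)

Answer: (1 0 0; 4 1 0)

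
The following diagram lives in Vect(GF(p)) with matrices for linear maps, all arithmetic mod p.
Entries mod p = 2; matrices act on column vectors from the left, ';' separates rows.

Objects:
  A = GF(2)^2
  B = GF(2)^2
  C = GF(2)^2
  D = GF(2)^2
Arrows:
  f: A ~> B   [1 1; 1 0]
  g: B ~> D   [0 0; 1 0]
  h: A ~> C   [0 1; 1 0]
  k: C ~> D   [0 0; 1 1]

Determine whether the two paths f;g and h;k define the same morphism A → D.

Path 1 = f;g:
  e0=⟨1,0⟩ f~>⟨1,1⟩ g~>⟨0,1⟩
  e1=⟨0,1⟩ f~>⟨1,0⟩ g~>⟨0,1⟩
  result₁ = [0 0; 1 1]
Path 2 = h;k:
  e0=⟨1,0⟩ h~>⟨0,1⟩ k~>⟨0,1⟩
  e1=⟨0,1⟩ h~>⟨1,0⟩ k~>⟨0,1⟩
  result₂ = [0 0; 1 1]
Equal? YES — commutes

Answer: COMMUTES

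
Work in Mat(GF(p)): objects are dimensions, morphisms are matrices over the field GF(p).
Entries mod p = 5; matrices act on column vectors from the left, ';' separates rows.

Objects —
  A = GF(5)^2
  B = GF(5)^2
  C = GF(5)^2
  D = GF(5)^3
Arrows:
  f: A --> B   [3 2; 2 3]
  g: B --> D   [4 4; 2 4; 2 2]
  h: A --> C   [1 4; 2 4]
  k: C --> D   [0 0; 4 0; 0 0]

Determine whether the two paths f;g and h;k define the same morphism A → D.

Answer: COMMUTES

Trace:
Path 1 = f;g:
  e0=[1,0] f-->[3,2] g-->[0,4,0]
  e1=[0,1] f-->[2,3] g-->[0,1,0]
  composite₁ = [0 0; 4 1; 0 0]
Path 2 = h;k:
  e0=[1,0] h-->[1,2] k-->[0,4,0]
  e1=[0,1] h-->[4,4] k-->[0,1,0]
  composite₂ = [0 0; 4 1; 0 0]
Equal? same morphism ✓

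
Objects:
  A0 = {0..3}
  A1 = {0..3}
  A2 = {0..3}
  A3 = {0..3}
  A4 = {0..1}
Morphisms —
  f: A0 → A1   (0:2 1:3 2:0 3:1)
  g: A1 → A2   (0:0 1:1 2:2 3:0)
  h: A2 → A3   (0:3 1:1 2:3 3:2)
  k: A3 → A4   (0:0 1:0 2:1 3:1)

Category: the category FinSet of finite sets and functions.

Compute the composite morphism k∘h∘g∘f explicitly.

Answer: (0:1 1:1 2:1 3:0)

Trace:
  0 f→2 g→2 h→3 k→1
  1 f→3 g→0 h→3 k→1
  2 f→0 g→0 h→3 k→1
  3 f→1 g→1 h→1 k→0
composite: (0:1 1:1 2:1 3:0)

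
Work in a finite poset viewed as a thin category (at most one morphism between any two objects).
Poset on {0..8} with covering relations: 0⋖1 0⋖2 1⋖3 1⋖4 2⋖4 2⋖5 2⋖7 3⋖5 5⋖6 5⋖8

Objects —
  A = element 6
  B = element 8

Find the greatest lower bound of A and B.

Answer: A∧B = 5

Derivation:
{x : x<=A ∧ x<=B} = {0,1,2,3,5}  (A=6, B=8)
  0 <= 5
  1 <= 5
  2 <= 5
  3 <= 5
  5 <= 5
glb = 5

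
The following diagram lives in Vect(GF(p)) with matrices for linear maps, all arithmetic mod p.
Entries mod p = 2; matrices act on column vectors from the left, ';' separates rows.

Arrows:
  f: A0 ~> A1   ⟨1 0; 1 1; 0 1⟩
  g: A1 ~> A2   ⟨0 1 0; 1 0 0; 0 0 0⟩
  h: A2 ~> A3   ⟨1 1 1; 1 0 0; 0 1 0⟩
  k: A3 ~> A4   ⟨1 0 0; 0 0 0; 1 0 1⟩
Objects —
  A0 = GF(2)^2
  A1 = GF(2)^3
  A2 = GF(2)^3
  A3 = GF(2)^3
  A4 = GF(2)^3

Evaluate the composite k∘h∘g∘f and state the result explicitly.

Answer: ⟨0 1; 0 0; 1 1⟩

Derivation:
  e0=(1,0) f~>(1,1,0) g~>(1,1,0) h~>(0,1,1) k~>(0,0,1)
  e1=(0,1) f~>(0,1,1) g~>(1,0,0) h~>(1,1,0) k~>(1,0,1)
composite: ⟨0 1; 0 0; 1 1⟩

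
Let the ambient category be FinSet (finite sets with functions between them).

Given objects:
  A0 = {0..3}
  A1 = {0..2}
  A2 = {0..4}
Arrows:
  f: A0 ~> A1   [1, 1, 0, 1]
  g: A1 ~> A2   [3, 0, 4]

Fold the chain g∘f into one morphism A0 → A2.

Answer: [0, 0, 3, 0]

Trace:
  0 f~>1 g~>0
  1 f~>1 g~>0
  2 f~>0 g~>3
  3 f~>1 g~>0
result: [0, 0, 3, 0]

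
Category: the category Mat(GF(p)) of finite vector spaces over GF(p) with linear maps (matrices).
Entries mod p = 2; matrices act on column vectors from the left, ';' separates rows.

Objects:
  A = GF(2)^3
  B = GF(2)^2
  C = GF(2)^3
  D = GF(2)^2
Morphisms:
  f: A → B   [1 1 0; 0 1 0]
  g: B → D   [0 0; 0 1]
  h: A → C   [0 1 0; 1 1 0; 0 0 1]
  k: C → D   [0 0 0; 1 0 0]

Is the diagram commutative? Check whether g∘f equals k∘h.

Along f;g (path 1):
  e0=[1,0,0] f→[1,0] g→[0,0]
  e1=[0,1,0] f→[1,1] g→[0,1]
  e2=[0,0,1] f→[0,0] g→[0,0]
  result₁ = [0 0 0; 0 1 0]
Along h;k (path 2):
  e0=[1,0,0] h→[0,1,0] k→[0,0]
  e1=[0,1,0] h→[1,1,0] k→[0,1]
  e2=[0,0,1] h→[0,0,1] k→[0,0]
  result₂ = [0 0 0; 0 1 0]
Equal? same morphism ✓

Answer: COMMUTES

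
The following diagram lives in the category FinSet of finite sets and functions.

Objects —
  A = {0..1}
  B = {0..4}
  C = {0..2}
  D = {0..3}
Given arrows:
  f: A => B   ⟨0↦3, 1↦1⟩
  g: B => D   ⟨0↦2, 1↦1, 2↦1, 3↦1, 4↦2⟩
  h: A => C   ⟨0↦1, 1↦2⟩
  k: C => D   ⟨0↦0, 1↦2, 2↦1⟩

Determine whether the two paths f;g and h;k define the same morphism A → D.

Along f;g (path 1):
  0 f=>3 g=>1
  1 f=>1 g=>1
  ⟦path⟧₁ = ⟨0↦1, 1↦1⟩
Along h;k (path 2):
  0 h=>1 k=>2
  1 h=>2 k=>1
  ⟦path⟧₂ = ⟨0↦2, 1↦1⟩
Equal? NO — does not commute

Answer: DOES NOT COMMUTE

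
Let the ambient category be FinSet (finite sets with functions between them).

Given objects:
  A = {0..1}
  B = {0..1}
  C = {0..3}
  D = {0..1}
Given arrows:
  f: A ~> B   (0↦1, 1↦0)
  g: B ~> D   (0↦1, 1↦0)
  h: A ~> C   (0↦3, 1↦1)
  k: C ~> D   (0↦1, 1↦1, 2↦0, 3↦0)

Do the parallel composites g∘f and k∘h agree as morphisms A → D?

Answer: COMMUTES

Derivation:
1) trace f;g:
  0 f~>1 g~>0
  1 f~>0 g~>1
  result₁ = (0↦0, 1↦1)
2) trace h;k:
  0 h~>3 k~>0
  1 h~>1 k~>1
  result₂ = (0↦0, 1↦1)
Equal? YES — commutes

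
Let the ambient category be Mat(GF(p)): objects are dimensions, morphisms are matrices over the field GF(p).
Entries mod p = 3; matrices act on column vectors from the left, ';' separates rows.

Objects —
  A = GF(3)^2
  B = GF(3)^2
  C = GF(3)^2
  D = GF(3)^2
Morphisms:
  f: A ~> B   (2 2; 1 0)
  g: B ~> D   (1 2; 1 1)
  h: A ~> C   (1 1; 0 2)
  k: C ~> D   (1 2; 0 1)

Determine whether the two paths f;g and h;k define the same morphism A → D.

Answer: COMMUTES

Derivation:
1) trace f;g:
  e0=[1,0] f~>[2,1] g~>[1,0]
  e1=[0,1] f~>[2,0] g~>[2,2]
  result₁ = (1 2; 0 2)
2) trace h;k:
  e0=[1,0] h~>[1,0] k~>[1,0]
  e1=[0,1] h~>[1,2] k~>[2,2]
  result₂ = (1 2; 0 2)
Equal? same morphism ✓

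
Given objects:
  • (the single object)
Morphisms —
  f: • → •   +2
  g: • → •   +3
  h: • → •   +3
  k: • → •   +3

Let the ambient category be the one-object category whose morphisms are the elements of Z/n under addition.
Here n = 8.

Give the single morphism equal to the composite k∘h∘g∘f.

  0 +2≡2 +3≡5 +3≡0 +3≡3  (mod 8)
result: +3

Answer: +3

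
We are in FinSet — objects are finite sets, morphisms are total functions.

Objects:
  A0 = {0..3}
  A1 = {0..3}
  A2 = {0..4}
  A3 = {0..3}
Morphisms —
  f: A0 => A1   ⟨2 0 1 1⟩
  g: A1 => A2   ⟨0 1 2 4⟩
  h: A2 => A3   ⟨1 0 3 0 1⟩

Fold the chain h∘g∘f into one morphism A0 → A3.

Answer: ⟨3 1 0 0⟩

Derivation:
  0 f=>2 g=>2 h=>3
  1 f=>0 g=>0 h=>1
  2 f=>1 g=>1 h=>0
  3 f=>1 g=>1 h=>0
⟦path⟧: ⟨3 1 0 0⟩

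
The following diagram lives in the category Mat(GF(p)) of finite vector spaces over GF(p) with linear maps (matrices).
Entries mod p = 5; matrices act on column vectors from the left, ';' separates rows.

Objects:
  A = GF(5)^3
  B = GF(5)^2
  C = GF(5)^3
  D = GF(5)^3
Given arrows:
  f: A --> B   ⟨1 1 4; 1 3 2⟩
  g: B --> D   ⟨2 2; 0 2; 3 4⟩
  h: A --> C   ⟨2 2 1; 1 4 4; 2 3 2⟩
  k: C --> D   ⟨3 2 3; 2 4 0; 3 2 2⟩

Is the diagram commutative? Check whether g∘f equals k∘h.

1) trace f;g:
  e0=⟨1,0,0⟩ f-->⟨1,1⟩ g-->⟨4,2,2⟩
  e1=⟨0,1,0⟩ f-->⟨1,3⟩ g-->⟨3,1,0⟩
  e2=⟨0,0,1⟩ f-->⟨4,2⟩ g-->⟨2,4,0⟩
  ⟦path⟧₁ = ⟨4 3 2; 2 1 4; 2 0 0⟩
2) trace h;k:
  e0=⟨1,0,0⟩ h-->⟨2,1,2⟩ k-->⟨4,3,2⟩
  e1=⟨0,1,0⟩ h-->⟨2,4,3⟩ k-->⟨3,0,0⟩
  e2=⟨0,0,1⟩ h-->⟨1,4,2⟩ k-->⟨2,3,0⟩
  ⟦path⟧₂ = ⟨4 3 2; 3 0 3; 2 0 0⟩
Equal? differ; not commutative

Answer: DOES NOT COMMUTE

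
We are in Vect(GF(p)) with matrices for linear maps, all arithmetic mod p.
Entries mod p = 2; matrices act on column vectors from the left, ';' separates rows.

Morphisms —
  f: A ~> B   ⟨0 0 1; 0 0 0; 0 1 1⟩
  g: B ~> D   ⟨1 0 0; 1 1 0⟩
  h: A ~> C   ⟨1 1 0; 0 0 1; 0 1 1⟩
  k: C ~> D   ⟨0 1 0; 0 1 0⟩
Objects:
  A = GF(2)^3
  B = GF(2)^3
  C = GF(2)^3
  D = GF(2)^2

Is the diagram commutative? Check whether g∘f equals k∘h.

Answer: COMMUTES

Work:
1) trace f;g:
  e0=(1,0,0) f~>(0,0,0) g~>(0,0)
  e1=(0,1,0) f~>(0,0,1) g~>(0,0)
  e2=(0,0,1) f~>(1,0,1) g~>(1,1)
  ⟦path⟧₁ = ⟨0 0 1; 0 0 1⟩
2) trace h;k:
  e0=(1,0,0) h~>(1,0,0) k~>(0,0)
  e1=(0,1,0) h~>(1,0,1) k~>(0,0)
  e2=(0,0,1) h~>(0,1,1) k~>(1,1)
  ⟦path⟧₂ = ⟨0 0 1; 0 0 1⟩
Equal? equal; square commutes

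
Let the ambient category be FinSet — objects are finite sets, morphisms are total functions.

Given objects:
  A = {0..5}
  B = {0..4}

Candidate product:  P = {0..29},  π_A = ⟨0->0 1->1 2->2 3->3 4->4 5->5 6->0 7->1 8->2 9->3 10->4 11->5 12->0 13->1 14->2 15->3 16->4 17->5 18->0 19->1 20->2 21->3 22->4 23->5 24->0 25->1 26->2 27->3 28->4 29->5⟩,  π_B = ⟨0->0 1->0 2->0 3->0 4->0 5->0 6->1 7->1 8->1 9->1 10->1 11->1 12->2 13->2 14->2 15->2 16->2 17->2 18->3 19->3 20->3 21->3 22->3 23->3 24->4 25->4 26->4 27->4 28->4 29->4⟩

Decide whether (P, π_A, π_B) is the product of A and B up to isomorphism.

|A|·|B| = 6·5 = 30;  |P| = 30
Check the pairing map k ↦ (π_A(k), π_B(k)):
  0 -> (0,0)
  1 -> (1,0)
  2 -> (2,0)
  3 -> (3,0)
  4 -> (4,0)
  5 -> (5,0)
  6 -> (0,1)
  7 -> (1,1)
  8 -> (2,1)
  9 -> (3,1)
  10 -> (4,1)
  11 -> (5,1)
  12 -> (0,2)
  13 -> (1,2)
  14 -> (2,2)
  15 -> (3,2)
  16 -> (4,2)
  17 -> (5,2)
  18 -> (0,3)
  19 -> (1,3)
  20 -> (2,3)
  21 -> (3,3)
  22 -> (4,3)
  23 -> (5,3)
  24 -> (0,4)
  25 -> (1,4)
  26 -> (2,4)
  27 -> (3,4)
  28 -> (4,4)
  29 -> (5,4)
distinct pairs in image: 30 / 30 needed
  → bijection onto A×B; projections well-typed.

Answer: VALID PRODUCT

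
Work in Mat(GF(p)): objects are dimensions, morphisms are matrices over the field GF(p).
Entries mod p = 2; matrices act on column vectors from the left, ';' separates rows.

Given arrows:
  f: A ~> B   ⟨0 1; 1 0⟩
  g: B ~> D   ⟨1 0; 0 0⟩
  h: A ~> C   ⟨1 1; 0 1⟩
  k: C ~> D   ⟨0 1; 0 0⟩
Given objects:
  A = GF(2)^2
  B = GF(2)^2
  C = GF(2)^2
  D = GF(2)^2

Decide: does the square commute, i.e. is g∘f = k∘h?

Answer: COMMUTES

Derivation:
Along f;g (path 1):
  e0=⟨1,0⟩ f~>⟨0,1⟩ g~>⟨0,0⟩
  e1=⟨0,1⟩ f~>⟨1,0⟩ g~>⟨1,0⟩
  ⟦path⟧₁ = ⟨0 1; 0 0⟩
Along h;k (path 2):
  e0=⟨1,0⟩ h~>⟨1,0⟩ k~>⟨0,0⟩
  e1=⟨0,1⟩ h~>⟨1,1⟩ k~>⟨1,0⟩
  ⟦path⟧₂ = ⟨0 1; 0 0⟩
Equal? YES — commutes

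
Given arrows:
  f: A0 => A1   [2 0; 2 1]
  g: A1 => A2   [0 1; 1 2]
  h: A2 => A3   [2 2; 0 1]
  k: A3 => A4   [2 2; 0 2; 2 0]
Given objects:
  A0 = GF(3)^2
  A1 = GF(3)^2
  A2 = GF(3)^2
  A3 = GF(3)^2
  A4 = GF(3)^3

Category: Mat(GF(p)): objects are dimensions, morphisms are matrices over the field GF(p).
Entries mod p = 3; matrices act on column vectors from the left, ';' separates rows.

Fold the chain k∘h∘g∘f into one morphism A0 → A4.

  e0=(1,0) f=>(2,2) g=>(2,0) h=>(1,0) k=>(2,0,2)
  e1=(0,1) f=>(0,1) g=>(1,2) h=>(0,2) k=>(1,1,0)
result: [2 1; 0 1; 2 0]

Answer: [2 1; 0 1; 2 0]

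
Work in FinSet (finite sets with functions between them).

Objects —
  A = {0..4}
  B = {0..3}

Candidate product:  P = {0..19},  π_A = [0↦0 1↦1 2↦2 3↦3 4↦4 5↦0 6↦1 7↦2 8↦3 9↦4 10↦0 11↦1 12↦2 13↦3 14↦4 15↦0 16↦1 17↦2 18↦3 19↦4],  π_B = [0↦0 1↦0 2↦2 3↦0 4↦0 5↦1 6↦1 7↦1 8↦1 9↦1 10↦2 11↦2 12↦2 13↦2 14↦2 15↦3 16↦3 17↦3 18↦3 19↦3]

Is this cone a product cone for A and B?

|A|·|B| = 5·4 = 20;  |P| = 20
Check the pairing map k ↦ (π_A(k), π_B(k)):
  0 ↦ (0,0)
  1 ↦ (1,0)
  2 ↦ (2,2)
  3 ↦ (3,0)
  4 ↦ (4,0)
  5 ↦ (0,1)
  6 ↦ (1,1)
  7 ↦ (2,1)
  8 ↦ (3,1)
  9 ↦ (4,1)
  10 ↦ (0,2)
  11 ↦ (1,2)
  12 ↦ (2,2)  ✗ repeats pair of k=2
  13 ↦ (3,2)
  14 ↦ (4,2)
  15 ↦ (0,3)
  16 ↦ (1,3)
  17 ↦ (2,3)
  18 ↦ (3,3)
  19 ↦ (4,3)
distinct pairs in image: 19 / 20 needed
  → (2,2) hit at k=2 and k=12

Answer: NOT A VALID PRODUCT — duplicate pair at indices 12,2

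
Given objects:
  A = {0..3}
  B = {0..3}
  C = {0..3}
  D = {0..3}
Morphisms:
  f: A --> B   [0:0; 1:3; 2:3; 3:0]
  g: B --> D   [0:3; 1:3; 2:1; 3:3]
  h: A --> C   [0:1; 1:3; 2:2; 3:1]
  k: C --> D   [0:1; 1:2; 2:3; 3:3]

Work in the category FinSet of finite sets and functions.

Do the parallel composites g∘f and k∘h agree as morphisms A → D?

Path 1 = f;g:
  0 f-->0 g-->3
  1 f-->3 g-->3
  2 f-->3 g-->3
  3 f-->0 g-->3
  result₁ = [0:3; 1:3; 2:3; 3:3]
Path 2 = h;k:
  0 h-->1 k-->2
  1 h-->3 k-->3
  2 h-->2 k-->3
  3 h-->1 k-->2
  result₂ = [0:2; 1:3; 2:3; 3:2]
Equal? distinct morphisms ✗

Answer: DOES NOT COMMUTE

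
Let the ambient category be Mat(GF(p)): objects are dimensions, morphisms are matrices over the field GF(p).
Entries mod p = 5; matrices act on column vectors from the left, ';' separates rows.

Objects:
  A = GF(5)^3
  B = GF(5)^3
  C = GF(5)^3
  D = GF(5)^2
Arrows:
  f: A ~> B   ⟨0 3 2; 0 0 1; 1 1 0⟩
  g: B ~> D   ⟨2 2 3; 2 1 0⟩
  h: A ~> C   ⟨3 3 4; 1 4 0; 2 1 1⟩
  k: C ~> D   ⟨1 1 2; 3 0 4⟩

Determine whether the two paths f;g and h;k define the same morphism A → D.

Along f;g (path 1):
  e0=⟨1,0,0⟩ f~>⟨0,0,1⟩ g~>⟨3,0⟩
  e1=⟨0,1,0⟩ f~>⟨3,0,1⟩ g~>⟨4,1⟩
  e2=⟨0,0,1⟩ f~>⟨2,1,0⟩ g~>⟨1,0⟩
  composite₁ = ⟨3 4 1; 0 1 0⟩
Along h;k (path 2):
  e0=⟨1,0,0⟩ h~>⟨3,1,2⟩ k~>⟨3,2⟩
  e1=⟨0,1,0⟩ h~>⟨3,4,1⟩ k~>⟨4,3⟩
  e2=⟨0,0,1⟩ h~>⟨4,0,1⟩ k~>⟨1,1⟩
  composite₂ = ⟨3 4 1; 2 3 1⟩
Equal? distinct morphisms ✗

Answer: DOES NOT COMMUTE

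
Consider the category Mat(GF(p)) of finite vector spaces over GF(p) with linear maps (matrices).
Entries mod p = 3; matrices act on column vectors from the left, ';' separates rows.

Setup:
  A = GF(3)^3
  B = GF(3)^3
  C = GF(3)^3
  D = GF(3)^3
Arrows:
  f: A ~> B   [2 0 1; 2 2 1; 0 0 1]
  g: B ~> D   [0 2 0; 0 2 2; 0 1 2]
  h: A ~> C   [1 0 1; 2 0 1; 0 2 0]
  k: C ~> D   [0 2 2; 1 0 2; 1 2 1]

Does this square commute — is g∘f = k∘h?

1) trace f;g:
  e0=[1,0,0] f~>[2,2,0] g~>[1,1,2]
  e1=[0,1,0] f~>[0,2,0] g~>[1,1,2]
  e2=[0,0,1] f~>[1,1,1] g~>[2,1,0]
  result₁ = [1 1 2; 1 1 1; 2 2 0]
2) trace h;k:
  e0=[1,0,0] h~>[1,2,0] k~>[1,1,2]
  e1=[0,1,0] h~>[0,0,2] k~>[1,1,2]
  e2=[0,0,1] h~>[1,1,0] k~>[2,1,0]
  result₂ = [1 1 2; 1 1 1; 2 2 0]
Equal? equal; square commutes

Answer: COMMUTES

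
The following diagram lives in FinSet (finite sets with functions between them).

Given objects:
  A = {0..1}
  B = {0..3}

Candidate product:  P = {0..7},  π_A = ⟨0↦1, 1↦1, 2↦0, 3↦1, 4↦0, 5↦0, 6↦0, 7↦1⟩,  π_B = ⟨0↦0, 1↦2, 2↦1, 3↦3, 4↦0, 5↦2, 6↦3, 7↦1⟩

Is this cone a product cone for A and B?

|A|·|B| = 2·4 = 8;  |P| = 8
Check the pairing map k ↦ (π_A(k), π_B(k)):
  0 ↦ (1,0)
  1 ↦ (1,2)
  2 ↦ (0,1)
  3 ↦ (1,3)
  4 ↦ (0,0)
  5 ↦ (0,2)
  6 ↦ (0,3)
  7 ↦ (1,1)
distinct pairs in image: 8 / 8 needed
  → bijection onto A×B; projections well-typed.

Answer: VALID PRODUCT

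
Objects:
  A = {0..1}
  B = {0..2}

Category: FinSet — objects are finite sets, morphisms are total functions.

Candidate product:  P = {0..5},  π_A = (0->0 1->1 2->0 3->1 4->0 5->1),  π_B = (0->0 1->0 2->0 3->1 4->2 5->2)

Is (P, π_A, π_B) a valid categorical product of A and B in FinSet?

|A|·|B| = 2·3 = 6;  |P| = 6
Check the pairing map k ↦ (π_A(k), π_B(k)):
  0 -> (0,0)
  1 -> (1,0)
  2 -> (0,0)  ✗ repeats pair of k=0
  3 -> (1,1)
  4 -> (0,2)
  5 -> (1,2)
distinct pairs in image: 5 / 6 needed
  → (0,0) hit at k=0 and k=2

Answer: NOT A VALID PRODUCT — duplicate pair at indices 0,2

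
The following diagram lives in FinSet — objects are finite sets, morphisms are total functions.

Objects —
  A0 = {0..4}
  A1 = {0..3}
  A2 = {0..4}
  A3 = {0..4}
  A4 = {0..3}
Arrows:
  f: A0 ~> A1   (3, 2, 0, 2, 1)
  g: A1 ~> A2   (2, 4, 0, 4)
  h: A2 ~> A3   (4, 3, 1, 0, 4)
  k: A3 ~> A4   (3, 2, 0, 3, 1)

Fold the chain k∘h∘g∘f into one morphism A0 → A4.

  0 f~>3 g~>4 h~>4 k~>1
  1 f~>2 g~>0 h~>4 k~>1
  2 f~>0 g~>2 h~>1 k~>2
  3 f~>2 g~>0 h~>4 k~>1
  4 f~>1 g~>4 h~>4 k~>1
composite: (1, 1, 2, 1, 1)

Answer: (1, 1, 2, 1, 1)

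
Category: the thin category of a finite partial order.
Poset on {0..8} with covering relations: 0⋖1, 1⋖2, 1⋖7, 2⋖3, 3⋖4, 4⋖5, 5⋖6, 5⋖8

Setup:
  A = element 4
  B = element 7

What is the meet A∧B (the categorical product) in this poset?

Answer: A∧B = 1

Derivation:
{x : x<=A ∧ x<=B} = {0,1}  (A=4, B=7)
  0 <= 1
  1 <= 1
glb = 1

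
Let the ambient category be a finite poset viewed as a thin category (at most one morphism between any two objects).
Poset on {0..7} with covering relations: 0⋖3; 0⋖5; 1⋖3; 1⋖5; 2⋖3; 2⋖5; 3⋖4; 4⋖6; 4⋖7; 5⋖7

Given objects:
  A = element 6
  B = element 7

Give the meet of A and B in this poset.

Common predecessors of 6,7: {0,1,2,3,4}
  0 <= 4
  1 <= 4
  2 <= 4
  3 <= 4
  4 <= 4
glb = 4

Answer: A∧B = 4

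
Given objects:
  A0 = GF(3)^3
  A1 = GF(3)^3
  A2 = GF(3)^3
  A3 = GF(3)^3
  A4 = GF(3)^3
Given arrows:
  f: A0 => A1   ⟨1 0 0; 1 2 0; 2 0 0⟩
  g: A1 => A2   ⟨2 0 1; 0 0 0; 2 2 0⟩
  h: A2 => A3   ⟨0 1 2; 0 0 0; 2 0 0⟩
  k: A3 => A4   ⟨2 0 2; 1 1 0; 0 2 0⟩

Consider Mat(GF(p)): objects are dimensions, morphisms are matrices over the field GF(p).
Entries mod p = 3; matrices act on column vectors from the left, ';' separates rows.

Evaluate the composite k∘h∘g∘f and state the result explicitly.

  e0=(1,0,0) f=>(1,1,2) g=>(1,0,1) h=>(2,0,2) k=>(2,2,0)
  e1=(0,1,0) f=>(0,2,0) g=>(0,0,1) h=>(2,0,0) k=>(1,2,0)
  e2=(0,0,1) f=>(0,0,0) g=>(0,0,0) h=>(0,0,0) k=>(0,0,0)
⟦path⟧: ⟨2 1 0; 2 2 0; 0 0 0⟩

Answer: ⟨2 1 0; 2 2 0; 0 0 0⟩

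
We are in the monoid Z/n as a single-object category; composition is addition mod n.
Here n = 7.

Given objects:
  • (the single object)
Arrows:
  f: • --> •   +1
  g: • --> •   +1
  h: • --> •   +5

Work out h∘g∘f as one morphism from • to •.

  0 +1≡1 +1≡2 +5≡0  (mod 7)
composite: +0

Answer: +0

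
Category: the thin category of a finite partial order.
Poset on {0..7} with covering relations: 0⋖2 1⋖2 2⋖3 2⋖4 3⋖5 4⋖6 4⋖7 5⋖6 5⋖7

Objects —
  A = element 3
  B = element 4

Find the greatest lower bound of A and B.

Lower bounds of A=3 and B=4: {0,1,2}
  0 ⊑ 2
  1 ⊑ 2
  2 ⊑ 2
glb = 2

Answer: A∧B = 2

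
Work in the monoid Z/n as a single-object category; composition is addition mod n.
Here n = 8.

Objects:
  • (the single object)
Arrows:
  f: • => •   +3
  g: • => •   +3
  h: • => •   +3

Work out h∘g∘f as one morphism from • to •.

Answer: +1

Trace:
  0 +3≡3 +3≡6 +3≡1  (mod 8)
⟦path⟧: +1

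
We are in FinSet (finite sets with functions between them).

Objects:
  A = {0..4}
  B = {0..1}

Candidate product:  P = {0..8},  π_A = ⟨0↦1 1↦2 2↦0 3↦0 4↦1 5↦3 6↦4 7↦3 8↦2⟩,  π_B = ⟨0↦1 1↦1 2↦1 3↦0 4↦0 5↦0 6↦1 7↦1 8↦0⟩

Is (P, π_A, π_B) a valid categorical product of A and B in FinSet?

Answer: NOT A VALID PRODUCT — |P|=9 ≠ |A|·|B|=10

Derivation:
|A|·|B| = 5·2 = 10;  |P| = 9
  → cardinalities differ; no bijection possible.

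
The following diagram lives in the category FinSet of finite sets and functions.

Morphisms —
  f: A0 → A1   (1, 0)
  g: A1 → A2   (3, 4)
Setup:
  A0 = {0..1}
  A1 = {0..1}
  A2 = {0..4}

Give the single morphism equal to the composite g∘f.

Answer: (4, 3)

Derivation:
  0 f→1 g→4
  1 f→0 g→3
result: (4, 3)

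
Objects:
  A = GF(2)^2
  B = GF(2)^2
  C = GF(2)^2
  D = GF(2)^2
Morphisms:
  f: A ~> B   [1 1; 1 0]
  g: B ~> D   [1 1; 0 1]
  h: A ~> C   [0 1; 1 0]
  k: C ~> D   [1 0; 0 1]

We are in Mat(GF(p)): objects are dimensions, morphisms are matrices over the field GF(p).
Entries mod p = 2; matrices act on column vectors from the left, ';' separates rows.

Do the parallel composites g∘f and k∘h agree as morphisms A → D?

1) trace f;g:
  e0=[1,0] f~>[1,1] g~>[0,1]
  e1=[0,1] f~>[1,0] g~>[1,0]
  ⟦path⟧₁ = [0 1; 1 0]
2) trace h;k:
  e0=[1,0] h~>[0,1] k~>[0,1]
  e1=[0,1] h~>[1,0] k~>[1,0]
  ⟦path⟧₂ = [0 1; 1 0]
Equal? YES — commutes

Answer: COMMUTES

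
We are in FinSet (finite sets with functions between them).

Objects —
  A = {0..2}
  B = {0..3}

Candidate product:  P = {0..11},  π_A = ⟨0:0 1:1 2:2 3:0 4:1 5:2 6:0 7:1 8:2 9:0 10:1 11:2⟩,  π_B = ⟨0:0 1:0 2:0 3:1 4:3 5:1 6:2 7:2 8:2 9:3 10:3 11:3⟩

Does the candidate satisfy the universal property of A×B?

|A|·|B| = 3·4 = 12;  |P| = 12
Check the pairing map k ↦ (π_A(k), π_B(k)):
  0 : (0,0)
  1 : (1,0)
  2 : (2,0)
  3 : (0,1)
  4 : (1,3)
  5 : (2,1)
  6 : (0,2)
  7 : (1,2)
  8 : (2,2)
  9 : (0,3)
  10 : (1,3)  ✗ repeats pair of k=4
  11 : (2,3)
distinct pairs in image: 11 / 12 needed
  → (1,3) hit at k=4 and k=10

Answer: NOT A VALID PRODUCT — duplicate pair at indices 10,4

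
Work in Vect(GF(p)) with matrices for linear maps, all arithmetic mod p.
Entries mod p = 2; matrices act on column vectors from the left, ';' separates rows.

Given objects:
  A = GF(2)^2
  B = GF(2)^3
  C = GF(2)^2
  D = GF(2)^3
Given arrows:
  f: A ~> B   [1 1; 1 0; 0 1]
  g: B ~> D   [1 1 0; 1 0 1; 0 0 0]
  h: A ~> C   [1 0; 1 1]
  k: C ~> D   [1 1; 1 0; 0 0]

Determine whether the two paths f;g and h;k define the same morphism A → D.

Answer: COMMUTES

Trace:
Along f;g (path 1):
  e0=(1,0) f~>(1,1,0) g~>(0,1,0)
  e1=(0,1) f~>(1,0,1) g~>(1,0,0)
  composite₁ = [0 1; 1 0; 0 0]
Along h;k (path 2):
  e0=(1,0) h~>(1,1) k~>(0,1,0)
  e1=(0,1) h~>(0,1) k~>(1,0,0)
  composite₂ = [0 1; 1 0; 0 0]
Equal? same morphism ✓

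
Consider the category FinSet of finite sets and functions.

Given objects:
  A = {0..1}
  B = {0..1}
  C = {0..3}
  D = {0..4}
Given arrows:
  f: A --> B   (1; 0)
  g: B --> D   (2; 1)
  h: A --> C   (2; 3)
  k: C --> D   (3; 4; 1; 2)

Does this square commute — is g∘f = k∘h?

Path 1 = f;g:
  0 f-->1 g-->1
  1 f-->0 g-->2
  composite₁ = (1; 2)
Path 2 = h;k:
  0 h-->2 k-->1
  1 h-->3 k-->2
  composite₂ = (1; 2)
Equal? YES — commutes

Answer: COMMUTES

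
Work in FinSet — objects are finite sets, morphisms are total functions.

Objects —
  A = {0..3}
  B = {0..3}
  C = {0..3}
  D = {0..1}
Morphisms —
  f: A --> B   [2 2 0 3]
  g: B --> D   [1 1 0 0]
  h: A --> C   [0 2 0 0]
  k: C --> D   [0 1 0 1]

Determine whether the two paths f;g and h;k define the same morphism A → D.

Along f;g (path 1):
  0 f-->2 g-->0
  1 f-->2 g-->0
  2 f-->0 g-->1
  3 f-->3 g-->0
  result₁ = [0 0 1 0]
Along h;k (path 2):
  0 h-->0 k-->0
  1 h-->2 k-->0
  2 h-->0 k-->0
  3 h-->0 k-->0
  result₂ = [0 0 0 0]
Equal? NO — does not commute

Answer: DOES NOT COMMUTE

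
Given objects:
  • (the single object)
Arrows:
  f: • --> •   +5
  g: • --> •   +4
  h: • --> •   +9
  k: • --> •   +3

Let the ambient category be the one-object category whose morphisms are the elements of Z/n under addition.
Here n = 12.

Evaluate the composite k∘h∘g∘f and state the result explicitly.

  0 +5≡5 +4≡9 +9≡6 +3≡9  (mod 12)
result: +9

Answer: +9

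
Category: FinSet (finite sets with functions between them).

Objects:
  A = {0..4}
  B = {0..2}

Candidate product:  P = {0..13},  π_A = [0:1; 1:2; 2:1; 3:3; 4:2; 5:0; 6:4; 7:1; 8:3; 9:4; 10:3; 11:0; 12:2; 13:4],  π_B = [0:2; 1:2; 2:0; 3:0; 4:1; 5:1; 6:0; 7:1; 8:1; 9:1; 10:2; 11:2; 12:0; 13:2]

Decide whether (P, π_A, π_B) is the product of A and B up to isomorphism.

Answer: NOT A VALID PRODUCT — |P|=14 ≠ |A|·|B|=15

Derivation:
|A|·|B| = 5·3 = 15;  |P| = 14
  → cardinalities differ; no bijection possible.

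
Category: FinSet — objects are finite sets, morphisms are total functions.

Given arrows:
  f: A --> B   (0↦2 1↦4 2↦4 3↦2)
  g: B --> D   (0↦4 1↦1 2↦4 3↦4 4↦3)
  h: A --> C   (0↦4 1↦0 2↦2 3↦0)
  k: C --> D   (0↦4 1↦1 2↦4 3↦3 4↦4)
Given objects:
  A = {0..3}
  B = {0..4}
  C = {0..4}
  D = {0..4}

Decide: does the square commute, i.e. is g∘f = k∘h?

Along f;g (path 1):
  0 f-->2 g-->4
  1 f-->4 g-->3
  2 f-->4 g-->3
  3 f-->2 g-->4
  ⟦path⟧₁ = (0↦4 1↦3 2↦3 3↦4)
Along h;k (path 2):
  0 h-->4 k-->4
  1 h-->0 k-->4
  2 h-->2 k-->4
  3 h-->0 k-->4
  ⟦path⟧₂ = (0↦4 1↦4 2↦4 3↦4)
Equal? differ; not commutative

Answer: DOES NOT COMMUTE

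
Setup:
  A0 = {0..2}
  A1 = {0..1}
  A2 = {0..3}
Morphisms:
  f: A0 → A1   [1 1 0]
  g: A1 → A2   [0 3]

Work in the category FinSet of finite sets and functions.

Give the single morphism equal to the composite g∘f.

  0 f→1 g→3
  1 f→1 g→3
  2 f→0 g→0
composite: [3 3 0]

Answer: [3 3 0]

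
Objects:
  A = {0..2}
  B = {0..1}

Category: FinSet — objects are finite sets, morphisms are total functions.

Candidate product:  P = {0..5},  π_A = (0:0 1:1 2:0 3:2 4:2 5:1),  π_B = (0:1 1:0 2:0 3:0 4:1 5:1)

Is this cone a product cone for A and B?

|A|·|B| = 3·2 = 6;  |P| = 6
Check the pairing map k ↦ (π_A(k), π_B(k)):
  0 : (0,1)
  1 : (1,0)
  2 : (0,0)
  3 : (2,0)
  4 : (2,1)
  5 : (1,1)
distinct pairs in image: 6 / 6 needed
  → bijection onto A×B; projections well-typed.

Answer: VALID PRODUCT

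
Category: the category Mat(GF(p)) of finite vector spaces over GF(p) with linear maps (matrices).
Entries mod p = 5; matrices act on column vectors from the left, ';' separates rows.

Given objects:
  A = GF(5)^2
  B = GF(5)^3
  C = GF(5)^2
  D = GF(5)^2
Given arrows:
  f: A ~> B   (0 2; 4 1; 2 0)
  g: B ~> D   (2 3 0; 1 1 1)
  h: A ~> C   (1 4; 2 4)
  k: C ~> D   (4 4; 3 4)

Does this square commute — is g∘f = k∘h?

Path 1 = f;g:
  e0=⟨1,0⟩ f~>⟨0,4,2⟩ g~>⟨2,1⟩
  e1=⟨0,1⟩ f~>⟨2,1,0⟩ g~>⟨2,3⟩
  ⟦path⟧₁ = (2 2; 1 3)
Path 2 = h;k:
  e0=⟨1,0⟩ h~>⟨1,2⟩ k~>⟨2,1⟩
  e1=⟨0,1⟩ h~>⟨4,4⟩ k~>⟨2,3⟩
  ⟦path⟧₂ = (2 2; 1 3)
Equal? equal; square commutes

Answer: COMMUTES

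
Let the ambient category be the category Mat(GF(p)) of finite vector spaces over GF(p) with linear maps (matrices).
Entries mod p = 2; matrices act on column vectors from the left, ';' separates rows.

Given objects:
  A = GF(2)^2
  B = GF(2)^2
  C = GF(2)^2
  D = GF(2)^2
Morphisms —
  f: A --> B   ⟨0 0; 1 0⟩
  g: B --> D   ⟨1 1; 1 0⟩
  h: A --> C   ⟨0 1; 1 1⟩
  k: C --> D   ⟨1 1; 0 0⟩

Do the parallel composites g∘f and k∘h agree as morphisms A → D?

Path 1 = f;g:
  e0=⟨1,0⟩ f-->⟨0,1⟩ g-->⟨1,0⟩
  e1=⟨0,1⟩ f-->⟨0,0⟩ g-->⟨0,0⟩
  ⟦path⟧₁ = ⟨1 0; 0 0⟩
Path 2 = h;k:
  e0=⟨1,0⟩ h-->⟨0,1⟩ k-->⟨1,0⟩
  e1=⟨0,1⟩ h-->⟨1,1⟩ k-->⟨0,0⟩
  ⟦path⟧₂ = ⟨1 0; 0 0⟩
Equal? same morphism ✓

Answer: COMMUTES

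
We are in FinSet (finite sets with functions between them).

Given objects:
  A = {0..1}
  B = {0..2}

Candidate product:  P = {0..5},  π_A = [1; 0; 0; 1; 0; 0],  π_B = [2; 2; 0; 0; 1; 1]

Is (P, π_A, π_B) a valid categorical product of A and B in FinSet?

|A|·|B| = 2·3 = 6;  |P| = 6
Check the pairing map k ↦ (π_A(k), π_B(k)):
  0 : (1,2)
  1 : (0,2)
  2 : (0,0)
  3 : (1,0)
  4 : (0,1)
  5 : (0,1)  ✗ repeats pair of k=4
distinct pairs in image: 5 / 6 needed
  → (0,1) hit at k=4 and k=5

Answer: NOT A VALID PRODUCT — duplicate pair at indices 5,4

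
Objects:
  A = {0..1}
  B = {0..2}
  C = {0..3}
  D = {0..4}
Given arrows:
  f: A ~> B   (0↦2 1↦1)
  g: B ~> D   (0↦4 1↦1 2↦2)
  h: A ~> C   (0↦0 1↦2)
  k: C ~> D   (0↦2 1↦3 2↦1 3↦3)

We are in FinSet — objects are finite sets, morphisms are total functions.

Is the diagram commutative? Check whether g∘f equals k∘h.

Path 1 = f;g:
  0 f~>2 g~>2
  1 f~>1 g~>1
  result₁ = (0↦2 1↦1)
Path 2 = h;k:
  0 h~>0 k~>2
  1 h~>2 k~>1
  result₂ = (0↦2 1↦1)
Equal? same morphism ✓

Answer: COMMUTES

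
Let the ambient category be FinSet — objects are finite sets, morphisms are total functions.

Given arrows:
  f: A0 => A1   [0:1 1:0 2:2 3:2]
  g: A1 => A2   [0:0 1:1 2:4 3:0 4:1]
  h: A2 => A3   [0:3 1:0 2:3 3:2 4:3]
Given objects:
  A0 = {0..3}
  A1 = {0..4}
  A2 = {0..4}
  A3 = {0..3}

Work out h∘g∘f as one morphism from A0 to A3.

  0 f=>1 g=>1 h=>0
  1 f=>0 g=>0 h=>3
  2 f=>2 g=>4 h=>3
  3 f=>2 g=>4 h=>3
composite: [0:0 1:3 2:3 3:3]

Answer: [0:0 1:3 2:3 3:3]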